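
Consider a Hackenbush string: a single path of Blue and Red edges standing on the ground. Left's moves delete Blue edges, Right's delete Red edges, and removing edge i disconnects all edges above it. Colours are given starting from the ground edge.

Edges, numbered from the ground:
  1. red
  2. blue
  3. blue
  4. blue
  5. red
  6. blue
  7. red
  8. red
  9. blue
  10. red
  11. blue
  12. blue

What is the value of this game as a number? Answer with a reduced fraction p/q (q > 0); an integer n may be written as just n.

step 1: add red to get r; options L={ ∅ } R={ 0 } → -1
step 2: add blue to get rb; options L={ -1 } R={ 0 } → -1/2
step 3: add blue to get rbb; options L={ -1, -1/2 } R={ 0 } → -1/4
step 4: add blue to get rbbb; options L={ -1, -1/2, -1/4 } R={ 0 } → -1/8
step 5: add red to get rbbbr; options L={ -1, -1/2, -1/4 } R={ -1/8, 0 } → -3/16
step 6: add blue to get rbbbrb; options L={ -1, -1/2, -1/4, -3/16 } R={ -1/8, 0 } → -5/32
step 7: add red to get rbbbrbr; options L={ -1, -1/2, -1/4, -3/16 } R={ -5/32, -1/8, 0 } → -11/64
step 8: add red to get rbbbrbrr; options L={ -1, -1/2, -1/4, -3/16 } R={ -11/64, -5/32, -1/8, 0 } → -23/128
step 9: add blue to get rbbbrbrrb; options L={ -1, -1/2, -1/4, -3/16, -23/128 } R={ -11/64, -5/32, -1/8, 0 } → -45/256
step 10: add red to get rbbbrbrrbr; options L={ -1, -1/2, -1/4, -3/16, -23/128 } R={ -45/256, -11/64, -5/32, -1/8, 0 } → -91/512
step 11: add blue to get rbbbrbrrbrb; options L={ -1, -1/2, -1/4, -3/16, -23/128, -91/512 } R={ -45/256, -11/64, -5/32, -1/8, 0 } → -181/1024
step 12: add blue to get rbbbrbrrbrbb; options L={ -1, -1/2, -1/4, -3/16, -23/128, -91/512, -181/1024 } R={ -45/256, -11/64, -5/32, -1/8, 0 } → -361/2048

-361/2048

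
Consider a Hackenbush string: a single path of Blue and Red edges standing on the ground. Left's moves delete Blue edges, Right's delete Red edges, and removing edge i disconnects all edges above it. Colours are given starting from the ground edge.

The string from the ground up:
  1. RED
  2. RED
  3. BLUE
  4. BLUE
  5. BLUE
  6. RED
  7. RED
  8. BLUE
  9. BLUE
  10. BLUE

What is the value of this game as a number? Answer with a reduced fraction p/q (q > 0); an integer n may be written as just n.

Recurse on prefixes of the 10-edge string RED RED BLUE BLUE BLUE RED RED BLUE BLUE BLUE:
v(R) = { none | 0 } gives -1
v(RR) = { none | -1 0 } gives -2
v(RRB) = { -2 | -1 0 } gives -3/2
v(RRBB) = { -2 -3/2 | -1 0 } gives -5/4
v(RRBBB) = { -2 -3/2 -5/4 | -1 0 } gives -9/8
v(RRBBBR) = { -2 -3/2 -5/4 | -9/8 -1 0 } gives -19/16
v(RRBBBRR) = { -2 -3/2 -5/4 | -19/16 -9/8 -1 0 } gives -39/32
v(RRBBBRRB) = { -2 -3/2 -5/4 -39/32 | -19/16 -9/8 -1 0 } gives -77/64
v(RRBBBRRBB) = { -2 -3/2 -5/4 -39/32 -77/64 | -19/16 -9/8 -1 0 } gives -153/128
v(RRBBBRRBBB) = { -2 -3/2 -5/4 -39/32 -77/64 -153/128 | -19/16 -9/8 -1 0 } gives -305/256

-305/256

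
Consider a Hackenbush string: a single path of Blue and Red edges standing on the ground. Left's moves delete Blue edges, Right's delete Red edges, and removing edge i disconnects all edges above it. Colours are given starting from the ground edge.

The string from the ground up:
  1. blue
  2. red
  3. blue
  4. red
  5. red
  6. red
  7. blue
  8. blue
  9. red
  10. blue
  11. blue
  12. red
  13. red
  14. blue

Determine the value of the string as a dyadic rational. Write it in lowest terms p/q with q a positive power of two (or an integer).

4531/8192

G(b) = { 0 | — } gives 1
G(br) = { 0 | 1 } gives 1/2
G(brb) = { 0 1/2 | 1 } gives 3/4
G(brbr) = { 0 1/2 | 3/4 1 } gives 5/8
G(brbrr) = { 0 1/2 | 5/8 3/4 1 } gives 9/16
G(brbrrr) = { 0 1/2 | 9/16 5/8 3/4 1 } gives 17/32
G(brbrrrb) = { 0 1/2 17/32 | 9/16 5/8 3/4 1 } gives 35/64
G(brbrrrbb) = { 0 1/2 17/32 35/64 | 9/16 5/8 3/4 1 } gives 71/128
G(brbrrrbbr) = { 0 1/2 17/32 35/64 | 71/128 9/16 5/8 3/4 1 } gives 141/256
G(brbrrrbbrb) = { 0 1/2 17/32 35/64 141/256 | 71/128 9/16 5/8 3/4 1 } gives 283/512
G(brbrrrbbrbb) = { 0 1/2 17/32 35/64 141/256 283/512 | 71/128 9/16 5/8 3/4 1 } gives 567/1024
G(brbrrrbbrbbr) = { 0 1/2 17/32 35/64 141/256 283/512 | 567/1024 71/128 9/16 5/8 3/4 1 } gives 1133/2048
G(brbrrrbbrbbrr) = { 0 1/2 17/32 35/64 141/256 283/512 | 1133/2048 567/1024 71/128 9/16 5/8 3/4 1 } gives 2265/4096
G(brbrrrbbrbbrrb) = { 0 1/2 17/32 35/64 141/256 283/512 2265/4096 | 1133/2048 567/1024 71/128 9/16 5/8 3/4 1 } gives 4531/8192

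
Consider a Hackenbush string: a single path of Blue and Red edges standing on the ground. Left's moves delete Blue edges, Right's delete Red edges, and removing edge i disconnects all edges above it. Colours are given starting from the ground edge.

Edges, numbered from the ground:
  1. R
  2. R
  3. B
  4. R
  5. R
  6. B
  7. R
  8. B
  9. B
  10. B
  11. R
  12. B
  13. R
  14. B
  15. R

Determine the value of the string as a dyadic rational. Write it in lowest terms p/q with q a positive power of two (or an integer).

-14891/8192

Prefix values for R R B R R B R B B B R B R B R via {L|R} + simplicity:
edge 1 of 15 (R): {  | 0 } — -1
edge 2 of 15 (R): {  | -1, 0 } — -2
edge 3 of 15 (B): { -2 | -1, 0 } — -3/2
edge 4 of 15 (R): { -2 | -3/2, -1, 0 } — -7/4
edge 5 of 15 (R): { -2 | -7/4, -3/2, -1, 0 } — -15/8
edge 6 of 15 (B): { -2, -15/8 | -7/4, -3/2, -1, 0 } — -29/16
edge 7 of 15 (R): { -2, -15/8 | -29/16, -7/4, -3/2, -1, 0 } — -59/32
edge 8 of 15 (B): { -2, -15/8, -59/32 | -29/16, -7/4, -3/2, -1, 0 } — -117/64
edge 9 of 15 (B): { -2, -15/8, -59/32, -117/64 | -29/16, -7/4, -3/2, -1, 0 } — -233/128
edge 10 of 15 (B): { -2, -15/8, -59/32, -117/64, -233/128 | -29/16, -7/4, -3/2, -1, 0 } — -465/256
edge 11 of 15 (R): { -2, -15/8, -59/32, -117/64, -233/128 | -465/256, -29/16, -7/4, -3/2, -1, 0 } — -931/512
edge 12 of 15 (B): { -2, -15/8, -59/32, -117/64, -233/128, -931/512 | -465/256, -29/16, -7/4, -3/2, -1, 0 } — -1861/1024
edge 13 of 15 (R): { -2, -15/8, -59/32, -117/64, -233/128, -931/512 | -1861/1024, -465/256, -29/16, -7/4, -3/2, -1, 0 } — -3723/2048
edge 14 of 15 (B): { -2, -15/8, -59/32, -117/64, -233/128, -931/512, -3723/2048 | -1861/1024, -465/256, -29/16, -7/4, -3/2, -1, 0 } — -7445/4096
edge 15 of 15 (R): { -2, -15/8, -59/32, -117/64, -233/128, -931/512, -3723/2048 | -7445/4096, -1861/1024, -465/256, -29/16, -7/4, -3/2, -1, 0 } — -14891/8192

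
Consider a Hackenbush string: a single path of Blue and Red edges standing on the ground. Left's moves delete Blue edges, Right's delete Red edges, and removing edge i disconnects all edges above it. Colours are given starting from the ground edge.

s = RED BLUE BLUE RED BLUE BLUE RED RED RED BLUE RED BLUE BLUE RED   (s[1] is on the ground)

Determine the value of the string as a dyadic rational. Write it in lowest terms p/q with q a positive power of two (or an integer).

-2515/8192

step 1: add RED to get R; options L={ ∅ } R={ 0 } -> -1
step 2: add BLUE to get RB; options L={ -1 } R={ 0 } -> -1/2
step 3: add BLUE to get RBB; options L={ -1; -1/2 } R={ 0 } -> -1/4
step 4: add RED to get RBBR; options L={ -1; -1/2 } R={ -1/4; 0 } -> -3/8
step 5: add BLUE to get RBBRB; options L={ -1; -1/2; -3/8 } R={ -1/4; 0 } -> -5/16
step 6: add BLUE to get RBBRBB; options L={ -1; -1/2; -3/8; -5/16 } R={ -1/4; 0 } -> -9/32
step 7: add RED to get RBBRBBR; options L={ -1; -1/2; -3/8; -5/16 } R={ -9/32; -1/4; 0 } -> -19/64
step 8: add RED to get RBBRBBRR; options L={ -1; -1/2; -3/8; -5/16 } R={ -19/64; -9/32; -1/4; 0 } -> -39/128
step 9: add RED to get RBBRBBRRR; options L={ -1; -1/2; -3/8; -5/16 } R={ -39/128; -19/64; -9/32; -1/4; 0 } -> -79/256
step 10: add BLUE to get RBBRBBRRRB; options L={ -1; -1/2; -3/8; -5/16; -79/256 } R={ -39/128; -19/64; -9/32; -1/4; 0 } -> -157/512
step 11: add RED to get RBBRBBRRRBR; options L={ -1; -1/2; -3/8; -5/16; -79/256 } R={ -157/512; -39/128; -19/64; -9/32; -1/4; 0 } -> -315/1024
step 12: add BLUE to get RBBRBBRRRBRB; options L={ -1; -1/2; -3/8; -5/16; -79/256; -315/1024 } R={ -157/512; -39/128; -19/64; -9/32; -1/4; 0 } -> -629/2048
step 13: add BLUE to get RBBRBBRRRBRBB; options L={ -1; -1/2; -3/8; -5/16; -79/256; -315/1024; -629/2048 } R={ -157/512; -39/128; -19/64; -9/32; -1/4; 0 } -> -1257/4096
step 14: add RED to get RBBRBBRRRBRBBR; options L={ -1; -1/2; -3/8; -5/16; -79/256; -315/1024; -629/2048 } R={ -1257/4096; -157/512; -39/128; -19/64; -9/32; -1/4; 0 } -> -2515/8192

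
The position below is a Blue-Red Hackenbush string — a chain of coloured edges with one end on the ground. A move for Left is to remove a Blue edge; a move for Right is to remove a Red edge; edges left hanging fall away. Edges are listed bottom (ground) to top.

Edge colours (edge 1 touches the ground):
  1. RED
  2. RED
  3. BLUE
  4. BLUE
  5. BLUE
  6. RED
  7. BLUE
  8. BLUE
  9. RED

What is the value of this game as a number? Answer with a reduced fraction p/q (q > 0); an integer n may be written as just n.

R: Left { ∅ }, Right { 0 } so simplest -1
RR: Left { ∅ }, Right { -1,0 } so simplest -2
RRB: Left { -2 }, Right { -1,0 } so simplest -3/2
RRBB: Left { -2,-3/2 }, Right { -1,0 } so simplest -5/4
RRBBB: Left { -2,-3/2,-5/4 }, Right { -1,0 } so simplest -9/8
RRBBBR: Left { -2,-3/2,-5/4 }, Right { -9/8,-1,0 } so simplest -19/16
RRBBBRB: Left { -2,-3/2,-5/4,-19/16 }, Right { -9/8,-1,0 } so simplest -37/32
RRBBBRBB: Left { -2,-3/2,-5/4,-19/16,-37/32 }, Right { -9/8,-1,0 } so simplest -73/64
RRBBBRBBR: Left { -2,-3/2,-5/4,-19/16,-37/32 }, Right { -73/64,-9/8,-1,0 } so simplest -147/128

-147/128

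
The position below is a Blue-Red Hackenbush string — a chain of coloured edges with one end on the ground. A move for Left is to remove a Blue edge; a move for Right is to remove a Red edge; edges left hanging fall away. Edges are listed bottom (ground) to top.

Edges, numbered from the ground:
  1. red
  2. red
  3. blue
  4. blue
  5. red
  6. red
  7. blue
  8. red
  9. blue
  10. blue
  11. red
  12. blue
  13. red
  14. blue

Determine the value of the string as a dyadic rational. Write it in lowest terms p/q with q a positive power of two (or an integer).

-5781/4096

step 1: add red to get r; options L={ ∅ } R={ 0 } -> -1
step 2: add red to get rr; options L={ ∅ } R={ -1; 0 } -> -2
step 3: add blue to get rrb; options L={ -2 } R={ -1; 0 } -> -3/2
step 4: add blue to get rrbb; options L={ -2; -3/2 } R={ -1; 0 } -> -5/4
step 5: add red to get rrbbr; options L={ -2; -3/2 } R={ -5/4; -1; 0 } -> -11/8
step 6: add red to get rrbbrr; options L={ -2; -3/2 } R={ -11/8; -5/4; -1; 0 } -> -23/16
step 7: add blue to get rrbbrrb; options L={ -2; -3/2; -23/16 } R={ -11/8; -5/4; -1; 0 } -> -45/32
step 8: add red to get rrbbrrbr; options L={ -2; -3/2; -23/16 } R={ -45/32; -11/8; -5/4; -1; 0 } -> -91/64
step 9: add blue to get rrbbrrbrb; options L={ -2; -3/2; -23/16; -91/64 } R={ -45/32; -11/8; -5/4; -1; 0 } -> -181/128
step 10: add blue to get rrbbrrbrbb; options L={ -2; -3/2; -23/16; -91/64; -181/128 } R={ -45/32; -11/8; -5/4; -1; 0 } -> -361/256
step 11: add red to get rrbbrrbrbbr; options L={ -2; -3/2; -23/16; -91/64; -181/128 } R={ -361/256; -45/32; -11/8; -5/4; -1; 0 } -> -723/512
step 12: add blue to get rrbbrrbrbbrb; options L={ -2; -3/2; -23/16; -91/64; -181/128; -723/512 } R={ -361/256; -45/32; -11/8; -5/4; -1; 0 } -> -1445/1024
step 13: add red to get rrbbrrbrbbrbr; options L={ -2; -3/2; -23/16; -91/64; -181/128; -723/512 } R={ -1445/1024; -361/256; -45/32; -11/8; -5/4; -1; 0 } -> -2891/2048
step 14: add blue to get rrbbrrbrbbrbrb; options L={ -2; -3/2; -23/16; -91/64; -181/128; -723/512; -2891/2048 } R={ -1445/1024; -361/256; -45/32; -11/8; -5/4; -1; 0 } -> -5781/4096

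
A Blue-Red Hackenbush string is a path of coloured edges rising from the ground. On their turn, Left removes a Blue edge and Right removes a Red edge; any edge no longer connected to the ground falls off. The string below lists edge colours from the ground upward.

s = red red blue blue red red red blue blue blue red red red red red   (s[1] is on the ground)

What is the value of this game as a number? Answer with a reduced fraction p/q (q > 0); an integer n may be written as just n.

-11839/8192

1 of 15 · r · max L −∞ · min R 0 → -1
2 of 15 · rr · max L −∞ · min R -1 → -2
3 of 15 · rrb · max L -2 · min R -1 → -3/2
4 of 15 · rrbb · max L -3/2 · min R -1 → -5/4
5 of 15 · rrbbr · max L -3/2 · min R -5/4 → -11/8
6 of 15 · rrbbrr · max L -3/2 · min R -11/8 → -23/16
7 of 15 · rrbbrrr · max L -3/2 · min R -23/16 → -47/32
8 of 15 · rrbbrrrb · max L -47/32 · min R -23/16 → -93/64
9 of 15 · rrbbrrrbb · max L -93/64 · min R -23/16 → -185/128
10 of 15 · rrbbrrrbbb · max L -185/128 · min R -23/16 → -369/256
11 of 15 · rrbbrrrbbbr · max L -185/128 · min R -369/256 → -739/512
12 of 15 · rrbbrrrbbbrr · max L -185/128 · min R -739/512 → -1479/1024
13 of 15 · rrbbrrrbbbrrr · max L -185/128 · min R -1479/1024 → -2959/2048
14 of 15 · rrbbrrrbbbrrrr · max L -185/128 · min R -2959/2048 → -5919/4096
15 of 15 · rrbbrrrbbbrrrrr · max L -185/128 · min R -5919/4096 → -11839/8192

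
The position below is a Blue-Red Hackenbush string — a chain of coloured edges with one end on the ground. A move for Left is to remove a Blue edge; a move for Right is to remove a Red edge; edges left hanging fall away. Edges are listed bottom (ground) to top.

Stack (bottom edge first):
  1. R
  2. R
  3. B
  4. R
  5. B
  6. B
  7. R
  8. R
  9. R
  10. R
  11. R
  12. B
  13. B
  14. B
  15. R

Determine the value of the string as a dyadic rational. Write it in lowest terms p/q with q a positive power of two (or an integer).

Recurse on prefixes of the 15-edge string R R B R B B R R R R R B B B R:
R: Left { — }, Right { 0 } gives simplest -1
RR: Left { — }, Right { -1; 0 } gives simplest -2
RRB: Left { -2 }, Right { -1; 0 } gives simplest -3/2
RRBR: Left { -2 }, Right { -3/2; -1; 0 } gives simplest -7/4
RRBRB: Left { -2; -7/4 }, Right { -3/2; -1; 0 } gives simplest -13/8
RRBRBB: Left { -2; -7/4; -13/8 }, Right { -3/2; -1; 0 } gives simplest -25/16
RRBRBBR: Left { -2; -7/4; -13/8 }, Right { -25/16; -3/2; -1; 0 } gives simplest -51/32
RRBRBBRR: Left { -2; -7/4; -13/8 }, Right { -51/32; -25/16; -3/2; -1; 0 } gives simplest -103/64
RRBRBBRRR: Left { -2; -7/4; -13/8 }, Right { -103/64; -51/32; -25/16; -3/2; -1; 0 } gives simplest -207/128
RRBRBBRRRR: Left { -2; -7/4; -13/8 }, Right { -207/128; -103/64; -51/32; -25/16; -3/2; -1; 0 } gives simplest -415/256
RRBRBBRRRRR: Left { -2; -7/4; -13/8 }, Right { -415/256; -207/128; -103/64; -51/32; -25/16; -3/2; -1; 0 } gives simplest -831/512
RRBRBBRRRRRB: Left { -2; -7/4; -13/8; -831/512 }, Right { -415/256; -207/128; -103/64; -51/32; -25/16; -3/2; -1; 0 } gives simplest -1661/1024
RRBRBBRRRRRBB: Left { -2; -7/4; -13/8; -831/512; -1661/1024 }, Right { -415/256; -207/128; -103/64; -51/32; -25/16; -3/2; -1; 0 } gives simplest -3321/2048
RRBRBBRRRRRBBB: Left { -2; -7/4; -13/8; -831/512; -1661/1024; -3321/2048 }, Right { -415/256; -207/128; -103/64; -51/32; -25/16; -3/2; -1; 0 } gives simplest -6641/4096
RRBRBBRRRRRBBBR: Left { -2; -7/4; -13/8; -831/512; -1661/1024; -3321/2048 }, Right { -6641/4096; -415/256; -207/128; -103/64; -51/32; -25/16; -3/2; -1; 0 } gives simplest -13283/8192

-13283/8192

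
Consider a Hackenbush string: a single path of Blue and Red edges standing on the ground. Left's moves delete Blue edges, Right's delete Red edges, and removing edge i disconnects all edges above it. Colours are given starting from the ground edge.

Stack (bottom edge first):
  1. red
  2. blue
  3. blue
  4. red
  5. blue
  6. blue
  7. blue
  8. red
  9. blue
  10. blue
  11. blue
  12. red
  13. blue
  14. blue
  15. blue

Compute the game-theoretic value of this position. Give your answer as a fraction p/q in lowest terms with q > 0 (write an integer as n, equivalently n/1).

-4369/16384

g(r) = { (no moves) | 0 } => -1
g(rb) = { -1 | 0 } => -1/2
g(rbb) = { -1 -1/2 | 0 } => -1/4
g(rbbr) = { -1 -1/2 | -1/4 0 } => -3/8
g(rbbrb) = { -1 -1/2 -3/8 | -1/4 0 } => -5/16
g(rbbrbb) = { -1 -1/2 -3/8 -5/16 | -1/4 0 } => -9/32
g(rbbrbbb) = { -1 -1/2 -3/8 -5/16 -9/32 | -1/4 0 } => -17/64
g(rbbrbbbr) = { -1 -1/2 -3/8 -5/16 -9/32 | -17/64 -1/4 0 } => -35/128
g(rbbrbbbrb) = { -1 -1/2 -3/8 -5/16 -9/32 -35/128 | -17/64 -1/4 0 } => -69/256
g(rbbrbbbrbb) = { -1 -1/2 -3/8 -5/16 -9/32 -35/128 -69/256 | -17/64 -1/4 0 } => -137/512
g(rbbrbbbrbbb) = { -1 -1/2 -3/8 -5/16 -9/32 -35/128 -69/256 -137/512 | -17/64 -1/4 0 } => -273/1024
g(rbbrbbbrbbbr) = { -1 -1/2 -3/8 -5/16 -9/32 -35/128 -69/256 -137/512 | -273/1024 -17/64 -1/4 0 } => -547/2048
g(rbbrbbbrbbbrb) = { -1 -1/2 -3/8 -5/16 -9/32 -35/128 -69/256 -137/512 -547/2048 | -273/1024 -17/64 -1/4 0 } => -1093/4096
g(rbbrbbbrbbbrbb) = { -1 -1/2 -3/8 -5/16 -9/32 -35/128 -69/256 -137/512 -547/2048 -1093/4096 | -273/1024 -17/64 -1/4 0 } => -2185/8192
g(rbbrbbbrbbbrbbb) = { -1 -1/2 -3/8 -5/16 -9/32 -35/128 -69/256 -137/512 -547/2048 -1093/4096 -2185/8192 | -273/1024 -17/64 -1/4 0 } => -4369/16384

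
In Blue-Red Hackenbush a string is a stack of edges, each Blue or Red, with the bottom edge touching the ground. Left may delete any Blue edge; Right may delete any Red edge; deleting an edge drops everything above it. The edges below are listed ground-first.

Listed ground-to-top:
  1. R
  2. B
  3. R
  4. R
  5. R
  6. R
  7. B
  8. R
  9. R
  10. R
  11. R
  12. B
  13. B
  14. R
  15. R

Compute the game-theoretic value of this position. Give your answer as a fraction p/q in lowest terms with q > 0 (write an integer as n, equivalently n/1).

-15847/16384

g(R) = { (no moves) | 0 } → -1
g(RB) = { -1 | 0 } → -1/2
g(RBR) = { -1 | -1/2, 0 } → -3/4
g(RBRR) = { -1 | -3/4, -1/2, 0 } → -7/8
g(RBRRR) = { -1 | -7/8, -3/4, -1/2, 0 } → -15/16
g(RBRRRR) = { -1 | -15/16, -7/8, -3/4, -1/2, 0 } → -31/32
g(RBRRRRB) = { -1, -31/32 | -15/16, -7/8, -3/4, -1/2, 0 } → -61/64
g(RBRRRRBR) = { -1, -31/32 | -61/64, -15/16, -7/8, -3/4, -1/2, 0 } → -123/128
g(RBRRRRBRR) = { -1, -31/32 | -123/128, -61/64, -15/16, -7/8, -3/4, -1/2, 0 } → -247/256
g(RBRRRRBRRR) = { -1, -31/32 | -247/256, -123/128, -61/64, -15/16, -7/8, -3/4, -1/2, 0 } → -495/512
g(RBRRRRBRRRR) = { -1, -31/32 | -495/512, -247/256, -123/128, -61/64, -15/16, -7/8, -3/4, -1/2, 0 } → -991/1024
g(RBRRRRBRRRRB) = { -1, -31/32, -991/1024 | -495/512, -247/256, -123/128, -61/64, -15/16, -7/8, -3/4, -1/2, 0 } → -1981/2048
g(RBRRRRBRRRRBB) = { -1, -31/32, -991/1024, -1981/2048 | -495/512, -247/256, -123/128, -61/64, -15/16, -7/8, -3/4, -1/2, 0 } → -3961/4096
g(RBRRRRBRRRRBBR) = { -1, -31/32, -991/1024, -1981/2048 | -3961/4096, -495/512, -247/256, -123/128, -61/64, -15/16, -7/8, -3/4, -1/2, 0 } → -7923/8192
g(RBRRRRBRRRRBBRR) = { -1, -31/32, -991/1024, -1981/2048 | -7923/8192, -3961/4096, -495/512, -247/256, -123/128, -61/64, -15/16, -7/8, -3/4, -1/2, 0 } → -15847/16384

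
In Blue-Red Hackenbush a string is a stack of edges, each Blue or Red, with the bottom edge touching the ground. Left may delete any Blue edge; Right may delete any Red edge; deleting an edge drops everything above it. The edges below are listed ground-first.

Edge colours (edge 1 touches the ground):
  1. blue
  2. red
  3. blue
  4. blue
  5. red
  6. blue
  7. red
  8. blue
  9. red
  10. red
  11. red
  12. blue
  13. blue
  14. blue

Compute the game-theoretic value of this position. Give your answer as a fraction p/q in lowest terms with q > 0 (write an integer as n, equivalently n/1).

6799/8192

Prefix values for blue red blue blue red blue red blue red red red blue blue blue via {L|R} + simplicity:
v(b) = { 0 | none } ⇒ 1
v(br) = { 0 | 1 } ⇒ 1/2
v(brb) = { 0; 1/2 | 1 } ⇒ 3/4
v(brbb) = { 0; 1/2; 3/4 | 1 } ⇒ 7/8
v(brbbr) = { 0; 1/2; 3/4 | 7/8; 1 } ⇒ 13/16
v(brbbrb) = { 0; 1/2; 3/4; 13/16 | 7/8; 1 } ⇒ 27/32
v(brbbrbr) = { 0; 1/2; 3/4; 13/16 | 27/32; 7/8; 1 } ⇒ 53/64
v(brbbrbrb) = { 0; 1/2; 3/4; 13/16; 53/64 | 27/32; 7/8; 1 } ⇒ 107/128
v(brbbrbrbr) = { 0; 1/2; 3/4; 13/16; 53/64 | 107/128; 27/32; 7/8; 1 } ⇒ 213/256
v(brbbrbrbrr) = { 0; 1/2; 3/4; 13/16; 53/64 | 213/256; 107/128; 27/32; 7/8; 1 } ⇒ 425/512
v(brbbrbrbrrr) = { 0; 1/2; 3/4; 13/16; 53/64 | 425/512; 213/256; 107/128; 27/32; 7/8; 1 } ⇒ 849/1024
v(brbbrbrbrrrb) = { 0; 1/2; 3/4; 13/16; 53/64; 849/1024 | 425/512; 213/256; 107/128; 27/32; 7/8; 1 } ⇒ 1699/2048
v(brbbrbrbrrrbb) = { 0; 1/2; 3/4; 13/16; 53/64; 849/1024; 1699/2048 | 425/512; 213/256; 107/128; 27/32; 7/8; 1 } ⇒ 3399/4096
v(brbbrbrbrrrbbb) = { 0; 1/2; 3/4; 13/16; 53/64; 849/1024; 1699/2048; 3399/4096 | 425/512; 213/256; 107/128; 27/32; 7/8; 1 } ⇒ 6799/8192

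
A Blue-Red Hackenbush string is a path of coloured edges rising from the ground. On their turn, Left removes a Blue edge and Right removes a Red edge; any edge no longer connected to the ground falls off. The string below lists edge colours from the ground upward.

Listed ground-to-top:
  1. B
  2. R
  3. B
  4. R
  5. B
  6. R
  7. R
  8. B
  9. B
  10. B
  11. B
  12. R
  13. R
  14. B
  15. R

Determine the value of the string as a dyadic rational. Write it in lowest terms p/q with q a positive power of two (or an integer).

G(B) = { 0 | — } gives 1
G(BR) = { 0 | 1 } gives 1/2
G(BRB) = { 0 1/2 | 1 } gives 3/4
G(BRBR) = { 0 1/2 | 3/4 1 } gives 5/8
G(BRBRB) = { 0 1/2 5/8 | 3/4 1 } gives 11/16
G(BRBRBR) = { 0 1/2 5/8 | 11/16 3/4 1 } gives 21/32
G(BRBRBRR) = { 0 1/2 5/8 | 21/32 11/16 3/4 1 } gives 41/64
G(BRBRBRRB) = { 0 1/2 5/8 41/64 | 21/32 11/16 3/4 1 } gives 83/128
G(BRBRBRRBB) = { 0 1/2 5/8 41/64 83/128 | 21/32 11/16 3/4 1 } gives 167/256
G(BRBRBRRBBB) = { 0 1/2 5/8 41/64 83/128 167/256 | 21/32 11/16 3/4 1 } gives 335/512
G(BRBRBRRBBBB) = { 0 1/2 5/8 41/64 83/128 167/256 335/512 | 21/32 11/16 3/4 1 } gives 671/1024
G(BRBRBRRBBBBR) = { 0 1/2 5/8 41/64 83/128 167/256 335/512 | 671/1024 21/32 11/16 3/4 1 } gives 1341/2048
G(BRBRBRRBBBBRR) = { 0 1/2 5/8 41/64 83/128 167/256 335/512 | 1341/2048 671/1024 21/32 11/16 3/4 1 } gives 2681/4096
G(BRBRBRRBBBBRRB) = { 0 1/2 5/8 41/64 83/128 167/256 335/512 2681/4096 | 1341/2048 671/1024 21/32 11/16 3/4 1 } gives 5363/8192
G(BRBRBRRBBBBRRBR) = { 0 1/2 5/8 41/64 83/128 167/256 335/512 2681/4096 | 5363/8192 1341/2048 671/1024 21/32 11/16 3/4 1 } gives 10725/16384

10725/16384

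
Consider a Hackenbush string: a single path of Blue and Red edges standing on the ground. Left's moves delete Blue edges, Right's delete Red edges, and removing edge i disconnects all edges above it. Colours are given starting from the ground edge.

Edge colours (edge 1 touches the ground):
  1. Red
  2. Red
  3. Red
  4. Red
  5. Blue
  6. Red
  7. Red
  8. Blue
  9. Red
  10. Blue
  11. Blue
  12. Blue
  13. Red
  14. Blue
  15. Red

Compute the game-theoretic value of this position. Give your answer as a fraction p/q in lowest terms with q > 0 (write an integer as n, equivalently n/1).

-7819/2048

R: Left { ∅ }, Right { 0 } = simplest -1
RR: Left { ∅ }, Right { -1,0 } = simplest -2
RRR: Left { ∅ }, Right { -2,-1,0 } = simplest -3
RRRR: Left { ∅ }, Right { -3,-2,-1,0 } = simplest -4
RRRRB: Left { -4 }, Right { -3,-2,-1,0 } = simplest -7/2
RRRRBR: Left { -4 }, Right { -7/2,-3,-2,-1,0 } = simplest -15/4
RRRRBRR: Left { -4 }, Right { -15/4,-7/2,-3,-2,-1,0 } = simplest -31/8
RRRRBRRB: Left { -4,-31/8 }, Right { -15/4,-7/2,-3,-2,-1,0 } = simplest -61/16
RRRRBRRBR: Left { -4,-31/8 }, Right { -61/16,-15/4,-7/2,-3,-2,-1,0 } = simplest -123/32
RRRRBRRBRB: Left { -4,-31/8,-123/32 }, Right { -61/16,-15/4,-7/2,-3,-2,-1,0 } = simplest -245/64
RRRRBRRBRBB: Left { -4,-31/8,-123/32,-245/64 }, Right { -61/16,-15/4,-7/2,-3,-2,-1,0 } = simplest -489/128
RRRRBRRBRBBB: Left { -4,-31/8,-123/32,-245/64,-489/128 }, Right { -61/16,-15/4,-7/2,-3,-2,-1,0 } = simplest -977/256
RRRRBRRBRBBBR: Left { -4,-31/8,-123/32,-245/64,-489/128 }, Right { -977/256,-61/16,-15/4,-7/2,-3,-2,-1,0 } = simplest -1955/512
RRRRBRRBRBBBRB: Left { -4,-31/8,-123/32,-245/64,-489/128,-1955/512 }, Right { -977/256,-61/16,-15/4,-7/2,-3,-2,-1,0 } = simplest -3909/1024
RRRRBRRBRBBBRBR: Left { -4,-31/8,-123/32,-245/64,-489/128,-1955/512 }, Right { -3909/1024,-977/256,-61/16,-15/4,-7/2,-3,-2,-1,0 } = simplest -7819/2048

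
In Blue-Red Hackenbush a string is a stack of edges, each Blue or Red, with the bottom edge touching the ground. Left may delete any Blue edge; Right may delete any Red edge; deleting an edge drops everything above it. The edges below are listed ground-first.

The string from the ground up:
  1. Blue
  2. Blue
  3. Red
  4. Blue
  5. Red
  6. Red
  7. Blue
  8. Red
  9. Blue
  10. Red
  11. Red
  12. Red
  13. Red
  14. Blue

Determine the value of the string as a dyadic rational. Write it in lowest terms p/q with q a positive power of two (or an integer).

6467/4096

Prefix values for Blue Blue Red Blue Red Red Blue Red Blue Red Red Red Red Blue via {L|R} + simplicity:
G(B) = { 0 | none } => 1
G(BB) = { 0, 1 | none } => 2
G(BBR) = { 0, 1 | 2 } => 3/2
G(BBRB) = { 0, 1, 3/2 | 2 } => 7/4
G(BBRBR) = { 0, 1, 3/2 | 7/4, 2 } => 13/8
G(BBRBRR) = { 0, 1, 3/2 | 13/8, 7/4, 2 } => 25/16
G(BBRBRRB) = { 0, 1, 3/2, 25/16 | 13/8, 7/4, 2 } => 51/32
G(BBRBRRBR) = { 0, 1, 3/2, 25/16 | 51/32, 13/8, 7/4, 2 } => 101/64
G(BBRBRRBRB) = { 0, 1, 3/2, 25/16, 101/64 | 51/32, 13/8, 7/4, 2 } => 203/128
G(BBRBRRBRBR) = { 0, 1, 3/2, 25/16, 101/64 | 203/128, 51/32, 13/8, 7/4, 2 } => 405/256
G(BBRBRRBRBRR) = { 0, 1, 3/2, 25/16, 101/64 | 405/256, 203/128, 51/32, 13/8, 7/4, 2 } => 809/512
G(BBRBRRBRBRRR) = { 0, 1, 3/2, 25/16, 101/64 | 809/512, 405/256, 203/128, 51/32, 13/8, 7/4, 2 } => 1617/1024
G(BBRBRRBRBRRRR) = { 0, 1, 3/2, 25/16, 101/64 | 1617/1024, 809/512, 405/256, 203/128, 51/32, 13/8, 7/4, 2 } => 3233/2048
G(BBRBRRBRBRRRRB) = { 0, 1, 3/2, 25/16, 101/64, 3233/2048 | 1617/1024, 809/512, 405/256, 203/128, 51/32, 13/8, 7/4, 2 } => 6467/4096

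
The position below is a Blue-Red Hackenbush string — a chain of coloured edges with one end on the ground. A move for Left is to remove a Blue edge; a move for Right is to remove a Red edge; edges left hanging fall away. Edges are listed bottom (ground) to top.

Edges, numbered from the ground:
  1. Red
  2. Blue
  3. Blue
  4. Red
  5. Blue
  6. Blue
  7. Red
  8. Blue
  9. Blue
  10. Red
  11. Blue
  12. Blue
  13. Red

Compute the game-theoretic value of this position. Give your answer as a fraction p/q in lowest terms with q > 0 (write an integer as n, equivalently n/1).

g(R) = { · | 0 } ⇒ -1
g(RB) = { -1 | 0 } ⇒ -1/2
g(RBB) = { -1,-1/2 | 0 } ⇒ -1/4
g(RBBR) = { -1,-1/2 | -1/4,0 } ⇒ -3/8
g(RBBRB) = { -1,-1/2,-3/8 | -1/4,0 } ⇒ -5/16
g(RBBRBB) = { -1,-1/2,-3/8,-5/16 | -1/4,0 } ⇒ -9/32
g(RBBRBBR) = { -1,-1/2,-3/8,-5/16 | -9/32,-1/4,0 } ⇒ -19/64
g(RBBRBBRB) = { -1,-1/2,-3/8,-5/16,-19/64 | -9/32,-1/4,0 } ⇒ -37/128
g(RBBRBBRBB) = { -1,-1/2,-3/8,-5/16,-19/64,-37/128 | -9/32,-1/4,0 } ⇒ -73/256
g(RBBRBBRBBR) = { -1,-1/2,-3/8,-5/16,-19/64,-37/128 | -73/256,-9/32,-1/4,0 } ⇒ -147/512
g(RBBRBBRBBRB) = { -1,-1/2,-3/8,-5/16,-19/64,-37/128,-147/512 | -73/256,-9/32,-1/4,0 } ⇒ -293/1024
g(RBBRBBRBBRBB) = { -1,-1/2,-3/8,-5/16,-19/64,-37/128,-147/512,-293/1024 | -73/256,-9/32,-1/4,0 } ⇒ -585/2048
g(RBBRBBRBBRBBR) = { -1,-1/2,-3/8,-5/16,-19/64,-37/128,-147/512,-293/1024 | -585/2048,-73/256,-9/32,-1/4,0 } ⇒ -1171/4096

-1171/4096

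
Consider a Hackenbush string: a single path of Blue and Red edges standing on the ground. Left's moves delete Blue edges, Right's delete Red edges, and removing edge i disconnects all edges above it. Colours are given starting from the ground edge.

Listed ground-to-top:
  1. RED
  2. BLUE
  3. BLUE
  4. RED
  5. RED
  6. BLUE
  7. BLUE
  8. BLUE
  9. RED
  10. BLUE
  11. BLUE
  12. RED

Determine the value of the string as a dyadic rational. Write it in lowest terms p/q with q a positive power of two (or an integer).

-787/2048

1 of 12 · R · max L −∞ · min R 0 → -1
2 of 12 · RB · max L -1 · min R 0 → -1/2
3 of 12 · RBB · max L -1/2 · min R 0 → -1/4
4 of 12 · RBBR · max L -1/2 · min R -1/4 → -3/8
5 of 12 · RBBRR · max L -1/2 · min R -3/8 → -7/16
6 of 12 · RBBRRB · max L -7/16 · min R -3/8 → -13/32
7 of 12 · RBBRRBB · max L -13/32 · min R -3/8 → -25/64
8 of 12 · RBBRRBBB · max L -25/64 · min R -3/8 → -49/128
9 of 12 · RBBRRBBBR · max L -25/64 · min R -49/128 → -99/256
10 of 12 · RBBRRBBBRB · max L -99/256 · min R -49/128 → -197/512
11 of 12 · RBBRRBBBRBB · max L -197/512 · min R -49/128 → -393/1024
12 of 12 · RBBRRBBBRBBR · max L -197/512 · min R -393/1024 → -787/2048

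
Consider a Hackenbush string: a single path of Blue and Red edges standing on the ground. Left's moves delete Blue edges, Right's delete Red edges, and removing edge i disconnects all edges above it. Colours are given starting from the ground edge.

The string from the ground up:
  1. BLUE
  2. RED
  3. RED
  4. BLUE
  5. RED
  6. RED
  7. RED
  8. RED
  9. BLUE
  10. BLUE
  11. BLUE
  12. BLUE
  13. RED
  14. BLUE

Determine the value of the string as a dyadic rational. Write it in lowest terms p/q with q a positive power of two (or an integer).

2171/8192

g_1 [B]  L=[0]  R=[(no moves)]  gives 1
g_2 [BR]  L=[0]  R=[1]  gives 1/2
g_3 [BRR]  L=[0]  R=[1/2 1]  gives 1/4
g_4 [BRRB]  L=[0 1/4]  R=[1/2 1]  gives 3/8
g_5 [BRRBR]  L=[0 1/4]  R=[3/8 1/2 1]  gives 5/16
g_6 [BRRBRR]  L=[0 1/4]  R=[5/16 3/8 1/2 1]  gives 9/32
g_7 [BRRBRRR]  L=[0 1/4]  R=[9/32 5/16 3/8 1/2 1]  gives 17/64
g_8 [BRRBRRRR]  L=[0 1/4]  R=[17/64 9/32 5/16 3/8 1/2 1]  gives 33/128
g_9 [BRRBRRRRB]  L=[0 1/4 33/128]  R=[17/64 9/32 5/16 3/8 1/2 1]  gives 67/256
g_10 [BRRBRRRRBB]  L=[0 1/4 33/128 67/256]  R=[17/64 9/32 5/16 3/8 1/2 1]  gives 135/512
g_11 [BRRBRRRRBBB]  L=[0 1/4 33/128 67/256 135/512]  R=[17/64 9/32 5/16 3/8 1/2 1]  gives 271/1024
g_12 [BRRBRRRRBBBB]  L=[0 1/4 33/128 67/256 135/512 271/1024]  R=[17/64 9/32 5/16 3/8 1/2 1]  gives 543/2048
g_13 [BRRBRRRRBBBBR]  L=[0 1/4 33/128 67/256 135/512 271/1024]  R=[543/2048 17/64 9/32 5/16 3/8 1/2 1]  gives 1085/4096
g_14 [BRRBRRRRBBBBRB]  L=[0 1/4 33/128 67/256 135/512 271/1024 1085/4096]  R=[543/2048 17/64 9/32 5/16 3/8 1/2 1]  gives 2171/8192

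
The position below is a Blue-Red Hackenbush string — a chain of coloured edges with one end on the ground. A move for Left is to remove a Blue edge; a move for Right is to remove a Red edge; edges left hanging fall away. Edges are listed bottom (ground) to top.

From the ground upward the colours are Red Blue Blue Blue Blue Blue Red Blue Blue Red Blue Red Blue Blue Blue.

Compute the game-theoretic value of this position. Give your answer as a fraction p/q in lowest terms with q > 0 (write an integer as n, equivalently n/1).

-593/16384

v_1 [R]  L=[]  R=[0]  gives -1
v_2 [RB]  L=[-1]  R=[0]  gives -1/2
v_3 [RBB]  L=[-1,-1/2]  R=[0]  gives -1/4
v_4 [RBBB]  L=[-1,-1/2,-1/4]  R=[0]  gives -1/8
v_5 [RBBBB]  L=[-1,-1/2,-1/4,-1/8]  R=[0]  gives -1/16
v_6 [RBBBBB]  L=[-1,-1/2,-1/4,-1/8,-1/16]  R=[0]  gives -1/32
v_7 [RBBBBBR]  L=[-1,-1/2,-1/4,-1/8,-1/16]  R=[-1/32,0]  gives -3/64
v_8 [RBBBBBRB]  L=[-1,-1/2,-1/4,-1/8,-1/16,-3/64]  R=[-1/32,0]  gives -5/128
v_9 [RBBBBBRBB]  L=[-1,-1/2,-1/4,-1/8,-1/16,-3/64,-5/128]  R=[-1/32,0]  gives -9/256
v_10 [RBBBBBRBBR]  L=[-1,-1/2,-1/4,-1/8,-1/16,-3/64,-5/128]  R=[-9/256,-1/32,0]  gives -19/512
v_11 [RBBBBBRBBRB]  L=[-1,-1/2,-1/4,-1/8,-1/16,-3/64,-5/128,-19/512]  R=[-9/256,-1/32,0]  gives -37/1024
v_12 [RBBBBBRBBRBR]  L=[-1,-1/2,-1/4,-1/8,-1/16,-3/64,-5/128,-19/512]  R=[-37/1024,-9/256,-1/32,0]  gives -75/2048
v_13 [RBBBBBRBBRBRB]  L=[-1,-1/2,-1/4,-1/8,-1/16,-3/64,-5/128,-19/512,-75/2048]  R=[-37/1024,-9/256,-1/32,0]  gives -149/4096
v_14 [RBBBBBRBBRBRBB]  L=[-1,-1/2,-1/4,-1/8,-1/16,-3/64,-5/128,-19/512,-75/2048,-149/4096]  R=[-37/1024,-9/256,-1/32,0]  gives -297/8192
v_15 [RBBBBBRBBRBRBBB]  L=[-1,-1/2,-1/4,-1/8,-1/16,-3/64,-5/128,-19/512,-75/2048,-149/4096,-297/8192]  R=[-37/1024,-9/256,-1/32,0]  gives -593/16384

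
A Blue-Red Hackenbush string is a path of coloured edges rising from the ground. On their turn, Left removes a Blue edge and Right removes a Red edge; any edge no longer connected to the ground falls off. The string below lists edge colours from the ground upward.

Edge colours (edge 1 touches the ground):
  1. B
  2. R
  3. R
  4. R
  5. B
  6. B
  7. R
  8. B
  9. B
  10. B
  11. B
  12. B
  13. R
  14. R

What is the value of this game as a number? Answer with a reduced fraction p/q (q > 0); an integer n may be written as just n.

Build val(s[:k]) for k = 1..14, string s = B R R R B B R B B B B B R R.
edge 1 of 14 (B): { 0 | (no moves) } => 1
edge 2 of 14 (R): { 0 | 1 } => 1/2
edge 3 of 14 (R): { 0 | 1/2 1 } => 1/4
edge 4 of 14 (R): { 0 | 1/4 1/2 1 } => 1/8
edge 5 of 14 (B): { 0 1/8 | 1/4 1/2 1 } => 3/16
edge 6 of 14 (B): { 0 1/8 3/16 | 1/4 1/2 1 } => 7/32
edge 7 of 14 (R): { 0 1/8 3/16 | 7/32 1/4 1/2 1 } => 13/64
edge 8 of 14 (B): { 0 1/8 3/16 13/64 | 7/32 1/4 1/2 1 } => 27/128
edge 9 of 14 (B): { 0 1/8 3/16 13/64 27/128 | 7/32 1/4 1/2 1 } => 55/256
edge 10 of 14 (B): { 0 1/8 3/16 13/64 27/128 55/256 | 7/32 1/4 1/2 1 } => 111/512
edge 11 of 14 (B): { 0 1/8 3/16 13/64 27/128 55/256 111/512 | 7/32 1/4 1/2 1 } => 223/1024
edge 12 of 14 (B): { 0 1/8 3/16 13/64 27/128 55/256 111/512 223/1024 | 7/32 1/4 1/2 1 } => 447/2048
edge 13 of 14 (R): { 0 1/8 3/16 13/64 27/128 55/256 111/512 223/1024 | 447/2048 7/32 1/4 1/2 1 } => 893/4096
edge 14 of 14 (R): { 0 1/8 3/16 13/64 27/128 55/256 111/512 223/1024 | 893/4096 447/2048 7/32 1/4 1/2 1 } => 1785/8192

1785/8192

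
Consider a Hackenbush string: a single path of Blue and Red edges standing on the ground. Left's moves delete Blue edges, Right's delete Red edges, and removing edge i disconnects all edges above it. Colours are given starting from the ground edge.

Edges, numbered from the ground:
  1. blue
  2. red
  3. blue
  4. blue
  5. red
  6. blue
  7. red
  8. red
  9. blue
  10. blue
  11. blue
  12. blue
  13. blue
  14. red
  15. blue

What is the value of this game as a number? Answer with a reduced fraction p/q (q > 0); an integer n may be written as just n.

13563/16384

step 1: add blue to get b; options L={ 0 } R={  } ⇒ 1
step 2: add red to get br; options L={ 0 } R={ 1 } ⇒ 1/2
step 3: add blue to get brb; options L={ 0; 1/2 } R={ 1 } ⇒ 3/4
step 4: add blue to get brbb; options L={ 0; 1/2; 3/4 } R={ 1 } ⇒ 7/8
step 5: add red to get brbbr; options L={ 0; 1/2; 3/4 } R={ 7/8; 1 } ⇒ 13/16
step 6: add blue to get brbbrb; options L={ 0; 1/2; 3/4; 13/16 } R={ 7/8; 1 } ⇒ 27/32
step 7: add red to get brbbrbr; options L={ 0; 1/2; 3/4; 13/16 } R={ 27/32; 7/8; 1 } ⇒ 53/64
step 8: add red to get brbbrbrr; options L={ 0; 1/2; 3/4; 13/16 } R={ 53/64; 27/32; 7/8; 1 } ⇒ 105/128
step 9: add blue to get brbbrbrrb; options L={ 0; 1/2; 3/4; 13/16; 105/128 } R={ 53/64; 27/32; 7/8; 1 } ⇒ 211/256
step 10: add blue to get brbbrbrrbb; options L={ 0; 1/2; 3/4; 13/16; 105/128; 211/256 } R={ 53/64; 27/32; 7/8; 1 } ⇒ 423/512
step 11: add blue to get brbbrbrrbbb; options L={ 0; 1/2; 3/4; 13/16; 105/128; 211/256; 423/512 } R={ 53/64; 27/32; 7/8; 1 } ⇒ 847/1024
step 12: add blue to get brbbrbrrbbbb; options L={ 0; 1/2; 3/4; 13/16; 105/128; 211/256; 423/512; 847/1024 } R={ 53/64; 27/32; 7/8; 1 } ⇒ 1695/2048
step 13: add blue to get brbbrbrrbbbbb; options L={ 0; 1/2; 3/4; 13/16; 105/128; 211/256; 423/512; 847/1024; 1695/2048 } R={ 53/64; 27/32; 7/8; 1 } ⇒ 3391/4096
step 14: add red to get brbbrbrrbbbbbr; options L={ 0; 1/2; 3/4; 13/16; 105/128; 211/256; 423/512; 847/1024; 1695/2048 } R={ 3391/4096; 53/64; 27/32; 7/8; 1 } ⇒ 6781/8192
step 15: add blue to get brbbrbrrbbbbbrb; options L={ 0; 1/2; 3/4; 13/16; 105/128; 211/256; 423/512; 847/1024; 1695/2048; 6781/8192 } R={ 3391/4096; 53/64; 27/32; 7/8; 1 } ⇒ 13563/16384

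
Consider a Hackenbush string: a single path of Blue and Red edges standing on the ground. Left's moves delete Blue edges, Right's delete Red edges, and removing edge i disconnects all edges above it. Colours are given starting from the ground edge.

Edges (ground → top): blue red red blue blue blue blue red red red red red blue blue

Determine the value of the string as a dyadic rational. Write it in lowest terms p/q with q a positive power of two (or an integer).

edge 1 of 14 (blue): { 0 | ∅ } ⇒ 1
edge 2 of 14 (red): { 0 | 1 } ⇒ 1/2
edge 3 of 14 (red): { 0 | 1/2,1 } ⇒ 1/4
edge 4 of 14 (blue): { 0,1/4 | 1/2,1 } ⇒ 3/8
edge 5 of 14 (blue): { 0,1/4,3/8 | 1/2,1 } ⇒ 7/16
edge 6 of 14 (blue): { 0,1/4,3/8,7/16 | 1/2,1 } ⇒ 15/32
edge 7 of 14 (blue): { 0,1/4,3/8,7/16,15/32 | 1/2,1 } ⇒ 31/64
edge 8 of 14 (red): { 0,1/4,3/8,7/16,15/32 | 31/64,1/2,1 } ⇒ 61/128
edge 9 of 14 (red): { 0,1/4,3/8,7/16,15/32 | 61/128,31/64,1/2,1 } ⇒ 121/256
edge 10 of 14 (red): { 0,1/4,3/8,7/16,15/32 | 121/256,61/128,31/64,1/2,1 } ⇒ 241/512
edge 11 of 14 (red): { 0,1/4,3/8,7/16,15/32 | 241/512,121/256,61/128,31/64,1/2,1 } ⇒ 481/1024
edge 12 of 14 (red): { 0,1/4,3/8,7/16,15/32 | 481/1024,241/512,121/256,61/128,31/64,1/2,1 } ⇒ 961/2048
edge 13 of 14 (blue): { 0,1/4,3/8,7/16,15/32,961/2048 | 481/1024,241/512,121/256,61/128,31/64,1/2,1 } ⇒ 1923/4096
edge 14 of 14 (blue): { 0,1/4,3/8,7/16,15/32,961/2048,1923/4096 | 481/1024,241/512,121/256,61/128,31/64,1/2,1 } ⇒ 3847/8192

3847/8192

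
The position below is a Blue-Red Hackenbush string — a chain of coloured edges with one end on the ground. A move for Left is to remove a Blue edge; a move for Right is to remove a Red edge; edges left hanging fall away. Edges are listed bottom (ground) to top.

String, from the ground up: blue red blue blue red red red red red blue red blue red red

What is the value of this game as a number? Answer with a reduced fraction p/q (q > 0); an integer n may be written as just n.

Build v(s[:k]) for k = 1..14, string s = blue red blue blue red red red red red blue red blue red red.
v_1 [b]  L=[0]  R=[∅]  so 1
v_2 [br]  L=[0]  R=[1]  so 1/2
v_3 [brb]  L=[0,1/2]  R=[1]  so 3/4
v_4 [brbb]  L=[0,1/2,3/4]  R=[1]  so 7/8
v_5 [brbbr]  L=[0,1/2,3/4]  R=[7/8,1]  so 13/16
v_6 [brbbrr]  L=[0,1/2,3/4]  R=[13/16,7/8,1]  so 25/32
v_7 [brbbrrr]  L=[0,1/2,3/4]  R=[25/32,13/16,7/8,1]  so 49/64
v_8 [brbbrrrr]  L=[0,1/2,3/4]  R=[49/64,25/32,13/16,7/8,1]  so 97/128
v_9 [brbbrrrrr]  L=[0,1/2,3/4]  R=[97/128,49/64,25/32,13/16,7/8,1]  so 193/256
v_10 [brbbrrrrrb]  L=[0,1/2,3/4,193/256]  R=[97/128,49/64,25/32,13/16,7/8,1]  so 387/512
v_11 [brbbrrrrrbr]  L=[0,1/2,3/4,193/256]  R=[387/512,97/128,49/64,25/32,13/16,7/8,1]  so 773/1024
v_12 [brbbrrrrrbrb]  L=[0,1/2,3/4,193/256,773/1024]  R=[387/512,97/128,49/64,25/32,13/16,7/8,1]  so 1547/2048
v_13 [brbbrrrrrbrbr]  L=[0,1/2,3/4,193/256,773/1024]  R=[1547/2048,387/512,97/128,49/64,25/32,13/16,7/8,1]  so 3093/4096
v_14 [brbbrrrrrbrbrr]  L=[0,1/2,3/4,193/256,773/1024]  R=[3093/4096,1547/2048,387/512,97/128,49/64,25/32,13/16,7/8,1]  so 6185/8192

6185/8192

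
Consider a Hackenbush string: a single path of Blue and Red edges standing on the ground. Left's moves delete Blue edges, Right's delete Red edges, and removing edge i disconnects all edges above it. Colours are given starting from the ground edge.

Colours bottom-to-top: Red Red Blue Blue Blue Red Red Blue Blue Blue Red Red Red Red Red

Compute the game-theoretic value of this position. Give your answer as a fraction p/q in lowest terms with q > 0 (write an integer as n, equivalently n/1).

-9791/8192

Recurse on prefixes of the 15-edge string Red Red Blue Blue Blue Red Red Blue Blue Blue Red Red Red Red Red:
value_1 [R]  L=[(no moves)]  R=[0]  so -1
value_2 [RR]  L=[(no moves)]  R=[-1, 0]  so -2
value_3 [RRB]  L=[-2]  R=[-1, 0]  so -3/2
value_4 [RRBB]  L=[-2, -3/2]  R=[-1, 0]  so -5/4
value_5 [RRBBB]  L=[-2, -3/2, -5/4]  R=[-1, 0]  so -9/8
value_6 [RRBBBR]  L=[-2, -3/2, -5/4]  R=[-9/8, -1, 0]  so -19/16
value_7 [RRBBBRR]  L=[-2, -3/2, -5/4]  R=[-19/16, -9/8, -1, 0]  so -39/32
value_8 [RRBBBRRB]  L=[-2, -3/2, -5/4, -39/32]  R=[-19/16, -9/8, -1, 0]  so -77/64
value_9 [RRBBBRRBB]  L=[-2, -3/2, -5/4, -39/32, -77/64]  R=[-19/16, -9/8, -1, 0]  so -153/128
value_10 [RRBBBRRBBB]  L=[-2, -3/2, -5/4, -39/32, -77/64, -153/128]  R=[-19/16, -9/8, -1, 0]  so -305/256
value_11 [RRBBBRRBBBR]  L=[-2, -3/2, -5/4, -39/32, -77/64, -153/128]  R=[-305/256, -19/16, -9/8, -1, 0]  so -611/512
value_12 [RRBBBRRBBBRR]  L=[-2, -3/2, -5/4, -39/32, -77/64, -153/128]  R=[-611/512, -305/256, -19/16, -9/8, -1, 0]  so -1223/1024
value_13 [RRBBBRRBBBRRR]  L=[-2, -3/2, -5/4, -39/32, -77/64, -153/128]  R=[-1223/1024, -611/512, -305/256, -19/16, -9/8, -1, 0]  so -2447/2048
value_14 [RRBBBRRBBBRRRR]  L=[-2, -3/2, -5/4, -39/32, -77/64, -153/128]  R=[-2447/2048, -1223/1024, -611/512, -305/256, -19/16, -9/8, -1, 0]  so -4895/4096
value_15 [RRBBBRRBBBRRRRR]  L=[-2, -3/2, -5/4, -39/32, -77/64, -153/128]  R=[-4895/4096, -2447/2048, -1223/1024, -611/512, -305/256, -19/16, -9/8, -1, 0]  so -9791/8192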